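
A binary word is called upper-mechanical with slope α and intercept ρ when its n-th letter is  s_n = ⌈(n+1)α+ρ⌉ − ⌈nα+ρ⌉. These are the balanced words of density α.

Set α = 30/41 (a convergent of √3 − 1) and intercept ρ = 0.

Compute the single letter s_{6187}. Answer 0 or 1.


(n+1)α + ρ = (6188·30) / 41 = 185640/41
nα + ρ     = (6187·30) / 41 = 185610/41
⌈185640/41⌉ = 4528,  ⌈185610/41⌉ = 4528
s_{6187} = 4528 − 4528 = 0

0


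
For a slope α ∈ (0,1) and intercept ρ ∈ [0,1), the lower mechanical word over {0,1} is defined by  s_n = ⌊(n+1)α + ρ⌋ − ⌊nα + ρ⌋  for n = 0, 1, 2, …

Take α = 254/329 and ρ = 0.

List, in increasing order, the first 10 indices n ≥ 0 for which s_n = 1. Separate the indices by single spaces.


n=0: ⌊254/329⌋−⌊0/329⌋ = 0−0 = 0
n=1: ⌊508/329⌋−⌊254/329⌋ = 1−0 = 1  ← one
n=2: ⌊762/329⌋−⌊508/329⌋ = 2−1 = 1  ← one
n=3: ⌊1016/329⌋−⌊762/329⌋ = 3−2 = 1  ← one
n=4: ⌊1270/329⌋−⌊1016/329⌋ = 3−3 = 0
n=5: ⌊1524/329⌋−⌊1270/329⌋ = 4−3 = 1  ← one
n=6: ⌊1778/329⌋−⌊1524/329⌋ = 5−4 = 1  ← one
n=7: ⌊2032/329⌋−⌊1778/329⌋ = 6−5 = 1  ← one
n=8: ⌊2286/329⌋−⌊2032/329⌋ = 6−6 = 0
n=9: ⌊2540/329⌋−⌊2286/329⌋ = 7−6 = 1  ← one
n=10: ⌊2794/329⌋−⌊2540/329⌋ = 8−7 = 1  ← one
n=11: ⌊3048/329⌋−⌊2794/329⌋ = 9−8 = 1  ← one
n=12: ⌊3302/329⌋−⌊3048/329⌋ = 10−9 = 1  ← one
positions of the first 10 ones: 1 2 3 5 6 7 9 10 11 12

1 2 3 5 6 7 9 10 11 12


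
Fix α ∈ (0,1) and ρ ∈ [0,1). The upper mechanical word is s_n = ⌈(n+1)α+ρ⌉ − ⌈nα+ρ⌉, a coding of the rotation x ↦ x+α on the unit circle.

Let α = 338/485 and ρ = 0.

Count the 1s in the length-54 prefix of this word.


#1s = Σ_{n=0}^{53} s_n = Σ_{n=0}^{53} (⌈(n+1)α+ρ⌉ − ⌈nα+ρ⌉)
the sum telescopes: every ⌈nα+ρ⌉ with 0 < n < 54 appears once with + and once with −, leaving ⌈54α+ρ⌉ − ⌈0·α+ρ⌉
54α + ρ = (54·338) / 485 = 18252/485
ρ = 0/485
⌈18252/485⌉ = 38,  ⌈0/485⌉ = 0
#1s = 38 − 0 = 38

38


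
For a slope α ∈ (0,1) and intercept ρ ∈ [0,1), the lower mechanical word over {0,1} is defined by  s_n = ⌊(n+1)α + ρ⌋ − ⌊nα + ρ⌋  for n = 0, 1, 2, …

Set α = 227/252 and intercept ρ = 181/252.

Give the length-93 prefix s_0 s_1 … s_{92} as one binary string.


n=0: ⌊(1·227+181)/252⌋ − ⌊(0·227+181)/252⌋ = ⌊408/252⌋ − ⌊181/252⌋ = 1 − 0 = 1
n=1: ⌊(2·227+181)/252⌋ − ⌊(1·227+181)/252⌋ = ⌊635/252⌋ − ⌊408/252⌋ = 2 − 1 = 1
n=2: ⌊(3·227+181)/252⌋ − ⌊(2·227+181)/252⌋ = ⌊862/252⌋ − ⌊635/252⌋ = 3 − 2 = 1
n=3: ⌊(4·227+181)/252⌋ − ⌊(3·227+181)/252⌋ = ⌊1089/252⌋ − ⌊862/252⌋ = 4 − 3 = 1
n=4: ⌊(5·227+181)/252⌋ − ⌊(4·227+181)/252⌋ = ⌊1316/252⌋ − ⌊1089/252⌋ = 5 − 4 = 1
n=5: ⌊(6·227+181)/252⌋ − ⌊(5·227+181)/252⌋ = ⌊1543/252⌋ − ⌊1316/252⌋ = 6 − 5 = 1
n=6: ⌊(7·227+181)/252⌋ − ⌊(6·227+181)/252⌋ = ⌊1770/252⌋ − ⌊1543/252⌋ = 7 − 6 = 1
n=7: ⌊(8·227+181)/252⌋ − ⌊(7·227+181)/252⌋ = ⌊1997/252⌋ − ⌊1770/252⌋ = 7 − 7 = 0
n=8: ⌊(9·227+181)/252⌋ − ⌊(8·227+181)/252⌋ = ⌊2224/252⌋ − ⌊1997/252⌋ = 8 − 7 = 1
n=9: ⌊(10·227+181)/252⌋ − ⌊(9·227+181)/252⌋ = ⌊2451/252⌋ − ⌊2224/252⌋ = 9 − 8 = 1
n=10: ⌊(11·227+181)/252⌋ − ⌊(10·227+181)/252⌋ = ⌊2678/252⌋ − ⌊2451/252⌋ = 10 − 9 = 1
n=11: ⌊(12·227+181)/252⌋ − ⌊(11·227+181)/252⌋ = ⌊2905/252⌋ − ⌊2678/252⌋ = 11 − 10 = 1
n=12: ⌊(13·227+181)/252⌋ − ⌊(12·227+181)/252⌋ = ⌊3132/252⌋ − ⌊2905/252⌋ = 12 − 11 = 1
n=13: ⌊(14·227+181)/252⌋ − ⌊(13·227+181)/252⌋ = ⌊3359/252⌋ − ⌊3132/252⌋ = 13 − 12 = 1
n=14: ⌊(15·227+181)/252⌋ − ⌊(14·227+181)/252⌋ = ⌊3586/252⌋ − ⌊3359/252⌋ = 14 − 13 = 1
n=15: ⌊(16·227+181)/252⌋ − ⌊(15·227+181)/252⌋ = ⌊3813/252⌋ − ⌊3586/252⌋ = 15 − 14 = 1
n=16: ⌊(17·227+181)/252⌋ − ⌊(16·227+181)/252⌋ = ⌊4040/252⌋ − ⌊3813/252⌋ = 16 − 15 = 1
n=17: ⌊(18·227+181)/252⌋ − ⌊(17·227+181)/252⌋ = ⌊4267/252⌋ − ⌊4040/252⌋ = 16 − 16 = 0
n=18: ⌊(19·227+181)/252⌋ − ⌊(18·227+181)/252⌋ = ⌊4494/252⌋ − ⌊4267/252⌋ = 17 − 16 = 1
n=19: ⌊(20·227+181)/252⌋ − ⌊(19·227+181)/252⌋ = ⌊4721/252⌋ − ⌊4494/252⌋ = 18 − 17 = 1
n=20: ⌊(21·227+181)/252⌋ − ⌊(20·227+181)/252⌋ = ⌊4948/252⌋ − ⌊4721/252⌋ = 19 − 18 = 1
n=21: ⌊(22·227+181)/252⌋ − ⌊(21·227+181)/252⌋ = ⌊5175/252⌋ − ⌊4948/252⌋ = 20 − 19 = 1
n=22: ⌊(23·227+181)/252⌋ − ⌊(22·227+181)/252⌋ = ⌊5402/252⌋ − ⌊5175/252⌋ = 21 − 20 = 1
n=23: ⌊(24·227+181)/252⌋ − ⌊(23·227+181)/252⌋ = ⌊5629/252⌋ − ⌊5402/252⌋ = 22 − 21 = 1
n=24: ⌊(25·227+181)/252⌋ − ⌊(24·227+181)/252⌋ = ⌊5856/252⌋ − ⌊5629/252⌋ = 23 − 22 = 1
n=25: ⌊(26·227+181)/252⌋ − ⌊(25·227+181)/252⌋ = ⌊6083/252⌋ − ⌊5856/252⌋ = 24 − 23 = 1
n=26: ⌊(27·227+181)/252⌋ − ⌊(26·227+181)/252⌋ = ⌊6310/252⌋ − ⌊6083/252⌋ = 25 − 24 = 1
n=27: ⌊(28·227+181)/252⌋ − ⌊(27·227+181)/252⌋ = ⌊6537/252⌋ − ⌊6310/252⌋ = 25 − 25 = 0
n=28: ⌊(29·227+181)/252⌋ − ⌊(28·227+181)/252⌋ = ⌊6764/252⌋ − ⌊6537/252⌋ = 26 − 25 = 1
n=29: ⌊(30·227+181)/252⌋ − ⌊(29·227+181)/252⌋ = ⌊6991/252⌋ − ⌊6764/252⌋ = 27 − 26 = 1
n=30: ⌊(31·227+181)/252⌋ − ⌊(30·227+181)/252⌋ = ⌊7218/252⌋ − ⌊6991/252⌋ = 28 − 27 = 1
n=31: ⌊(32·227+181)/252⌋ − ⌊(31·227+181)/252⌋ = ⌊7445/252⌋ − ⌊7218/252⌋ = 29 − 28 = 1
n=32: ⌊(33·227+181)/252⌋ − ⌊(32·227+181)/252⌋ = ⌊7672/252⌋ − ⌊7445/252⌋ = 30 − 29 = 1
n=33: ⌊(34·227+181)/252⌋ − ⌊(33·227+181)/252⌋ = ⌊7899/252⌋ − ⌊7672/252⌋ = 31 − 30 = 1
n=34: ⌊(35·227+181)/252⌋ − ⌊(34·227+181)/252⌋ = ⌊8126/252⌋ − ⌊7899/252⌋ = 32 − 31 = 1
n=35: ⌊(36·227+181)/252⌋ − ⌊(35·227+181)/252⌋ = ⌊8353/252⌋ − ⌊8126/252⌋ = 33 − 32 = 1
n=36: ⌊(37·227+181)/252⌋ − ⌊(36·227+181)/252⌋ = ⌊8580/252⌋ − ⌊8353/252⌋ = 34 − 33 = 1
n=37: ⌊(38·227+181)/252⌋ − ⌊(37·227+181)/252⌋ = ⌊8807/252⌋ − ⌊8580/252⌋ = 34 − 34 = 0
n=38: ⌊(39·227+181)/252⌋ − ⌊(38·227+181)/252⌋ = ⌊9034/252⌋ − ⌊8807/252⌋ = 35 − 34 = 1
n=39: ⌊(40·227+181)/252⌋ − ⌊(39·227+181)/252⌋ = ⌊9261/252⌋ − ⌊9034/252⌋ = 36 − 35 = 1
n=40: ⌊(41·227+181)/252⌋ − ⌊(40·227+181)/252⌋ = ⌊9488/252⌋ − ⌊9261/252⌋ = 37 − 36 = 1
n=41: ⌊(42·227+181)/252⌋ − ⌊(41·227+181)/252⌋ = ⌊9715/252⌋ − ⌊9488/252⌋ = 38 − 37 = 1
n=42: ⌊(43·227+181)/252⌋ − ⌊(42·227+181)/252⌋ = ⌊9942/252⌋ − ⌊9715/252⌋ = 39 − 38 = 1
n=43: ⌊(44·227+181)/252⌋ − ⌊(43·227+181)/252⌋ = ⌊10169/252⌋ − ⌊9942/252⌋ = 40 − 39 = 1
n=44: ⌊(45·227+181)/252⌋ − ⌊(44·227+181)/252⌋ = ⌊10396/252⌋ − ⌊10169/252⌋ = 41 − 40 = 1
n=45: ⌊(46·227+181)/252⌋ − ⌊(45·227+181)/252⌋ = ⌊10623/252⌋ − ⌊10396/252⌋ = 42 − 41 = 1
n=46: ⌊(47·227+181)/252⌋ − ⌊(46·227+181)/252⌋ = ⌊10850/252⌋ − ⌊10623/252⌋ = 43 − 42 = 1
n=47: ⌊(48·227+181)/252⌋ − ⌊(47·227+181)/252⌋ = ⌊11077/252⌋ − ⌊10850/252⌋ = 43 − 43 = 0
n=48: ⌊(49·227+181)/252⌋ − ⌊(48·227+181)/252⌋ = ⌊11304/252⌋ − ⌊11077/252⌋ = 44 − 43 = 1
n=49: ⌊(50·227+181)/252⌋ − ⌊(49·227+181)/252⌋ = ⌊11531/252⌋ − ⌊11304/252⌋ = 45 − 44 = 1
n=50: ⌊(51·227+181)/252⌋ − ⌊(50·227+181)/252⌋ = ⌊11758/252⌋ − ⌊11531/252⌋ = 46 − 45 = 1
n=51: ⌊(52·227+181)/252⌋ − ⌊(51·227+181)/252⌋ = ⌊11985/252⌋ − ⌊11758/252⌋ = 47 − 46 = 1
n=52: ⌊(53·227+181)/252⌋ − ⌊(52·227+181)/252⌋ = ⌊12212/252⌋ − ⌊11985/252⌋ = 48 − 47 = 1
n=53: ⌊(54·227+181)/252⌋ − ⌊(53·227+181)/252⌋ = ⌊12439/252⌋ − ⌊12212/252⌋ = 49 − 48 = 1
n=54: ⌊(55·227+181)/252⌋ − ⌊(54·227+181)/252⌋ = ⌊12666/252⌋ − ⌊12439/252⌋ = 50 − 49 = 1
n=55: ⌊(56·227+181)/252⌋ − ⌊(55·227+181)/252⌋ = ⌊12893/252⌋ − ⌊12666/252⌋ = 51 − 50 = 1
n=56: ⌊(57·227+181)/252⌋ − ⌊(56·227+181)/252⌋ = ⌊13120/252⌋ − ⌊12893/252⌋ = 52 − 51 = 1
n=57: ⌊(58·227+181)/252⌋ − ⌊(57·227+181)/252⌋ = ⌊13347/252⌋ − ⌊13120/252⌋ = 52 − 52 = 0
n=58: ⌊(59·227+181)/252⌋ − ⌊(58·227+181)/252⌋ = ⌊13574/252⌋ − ⌊13347/252⌋ = 53 − 52 = 1
n=59: ⌊(60·227+181)/252⌋ − ⌊(59·227+181)/252⌋ = ⌊13801/252⌋ − ⌊13574/252⌋ = 54 − 53 = 1
n=60: ⌊(61·227+181)/252⌋ − ⌊(60·227+181)/252⌋ = ⌊14028/252⌋ − ⌊13801/252⌋ = 55 − 54 = 1
n=61: ⌊(62·227+181)/252⌋ − ⌊(61·227+181)/252⌋ = ⌊14255/252⌋ − ⌊14028/252⌋ = 56 − 55 = 1
n=62: ⌊(63·227+181)/252⌋ − ⌊(62·227+181)/252⌋ = ⌊14482/252⌋ − ⌊14255/252⌋ = 57 − 56 = 1
n=63: ⌊(64·227+181)/252⌋ − ⌊(63·227+181)/252⌋ = ⌊14709/252⌋ − ⌊14482/252⌋ = 58 − 57 = 1
n=64: ⌊(65·227+181)/252⌋ − ⌊(64·227+181)/252⌋ = ⌊14936/252⌋ − ⌊14709/252⌋ = 59 − 58 = 1
n=65: ⌊(66·227+181)/252⌋ − ⌊(65·227+181)/252⌋ = ⌊15163/252⌋ − ⌊14936/252⌋ = 60 − 59 = 1
n=66: ⌊(67·227+181)/252⌋ − ⌊(66·227+181)/252⌋ = ⌊15390/252⌋ − ⌊15163/252⌋ = 61 − 60 = 1
n=67: ⌊(68·227+181)/252⌋ − ⌊(67·227+181)/252⌋ = ⌊15617/252⌋ − ⌊15390/252⌋ = 61 − 61 = 0
n=68: ⌊(69·227+181)/252⌋ − ⌊(68·227+181)/252⌋ = ⌊15844/252⌋ − ⌊15617/252⌋ = 62 − 61 = 1
n=69: ⌊(70·227+181)/252⌋ − ⌊(69·227+181)/252⌋ = ⌊16071/252⌋ − ⌊15844/252⌋ = 63 − 62 = 1
n=70: ⌊(71·227+181)/252⌋ − ⌊(70·227+181)/252⌋ = ⌊16298/252⌋ − ⌊16071/252⌋ = 64 − 63 = 1
n=71: ⌊(72·227+181)/252⌋ − ⌊(71·227+181)/252⌋ = ⌊16525/252⌋ − ⌊16298/252⌋ = 65 − 64 = 1
n=72: ⌊(73·227+181)/252⌋ − ⌊(72·227+181)/252⌋ = ⌊16752/252⌋ − ⌊16525/252⌋ = 66 − 65 = 1
n=73: ⌊(74·227+181)/252⌋ − ⌊(73·227+181)/252⌋ = ⌊16979/252⌋ − ⌊16752/252⌋ = 67 − 66 = 1
n=74: ⌊(75·227+181)/252⌋ − ⌊(74·227+181)/252⌋ = ⌊17206/252⌋ − ⌊16979/252⌋ = 68 − 67 = 1
n=75: ⌊(76·227+181)/252⌋ − ⌊(75·227+181)/252⌋ = ⌊17433/252⌋ − ⌊17206/252⌋ = 69 − 68 = 1
n=76: ⌊(77·227+181)/252⌋ − ⌊(76·227+181)/252⌋ = ⌊17660/252⌋ − ⌊17433/252⌋ = 70 − 69 = 1
n=77: ⌊(78·227+181)/252⌋ − ⌊(77·227+181)/252⌋ = ⌊17887/252⌋ − ⌊17660/252⌋ = 70 − 70 = 0
n=78: ⌊(79·227+181)/252⌋ − ⌊(78·227+181)/252⌋ = ⌊18114/252⌋ − ⌊17887/252⌋ = 71 − 70 = 1
n=79: ⌊(80·227+181)/252⌋ − ⌊(79·227+181)/252⌋ = ⌊18341/252⌋ − ⌊18114/252⌋ = 72 − 71 = 1
n=80: ⌊(81·227+181)/252⌋ − ⌊(80·227+181)/252⌋ = ⌊18568/252⌋ − ⌊18341/252⌋ = 73 − 72 = 1
n=81: ⌊(82·227+181)/252⌋ − ⌊(81·227+181)/252⌋ = ⌊18795/252⌋ − ⌊18568/252⌋ = 74 − 73 = 1
n=82: ⌊(83·227+181)/252⌋ − ⌊(82·227+181)/252⌋ = ⌊19022/252⌋ − ⌊18795/252⌋ = 75 − 74 = 1
n=83: ⌊(84·227+181)/252⌋ − ⌊(83·227+181)/252⌋ = ⌊19249/252⌋ − ⌊19022/252⌋ = 76 − 75 = 1
n=84: ⌊(85·227+181)/252⌋ − ⌊(84·227+181)/252⌋ = ⌊19476/252⌋ − ⌊19249/252⌋ = 77 − 76 = 1
n=85: ⌊(86·227+181)/252⌋ − ⌊(85·227+181)/252⌋ = ⌊19703/252⌋ − ⌊19476/252⌋ = 78 − 77 = 1
n=86: ⌊(87·227+181)/252⌋ − ⌊(86·227+181)/252⌋ = ⌊19930/252⌋ − ⌊19703/252⌋ = 79 − 78 = 1
n=87: ⌊(88·227+181)/252⌋ − ⌊(87·227+181)/252⌋ = ⌊20157/252⌋ − ⌊19930/252⌋ = 79 − 79 = 0
n=88: ⌊(89·227+181)/252⌋ − ⌊(88·227+181)/252⌋ = ⌊20384/252⌋ − ⌊20157/252⌋ = 80 − 79 = 1
n=89: ⌊(90·227+181)/252⌋ − ⌊(89·227+181)/252⌋ = ⌊20611/252⌋ − ⌊20384/252⌋ = 81 − 80 = 1
n=90: ⌊(91·227+181)/252⌋ − ⌊(90·227+181)/252⌋ = ⌊20838/252⌋ − ⌊20611/252⌋ = 82 − 81 = 1
n=91: ⌊(92·227+181)/252⌋ − ⌊(91·227+181)/252⌋ = ⌊21065/252⌋ − ⌊20838/252⌋ = 83 − 82 = 1
n=92: ⌊(93·227+181)/252⌋ − ⌊(92·227+181)/252⌋ = ⌊21292/252⌋ − ⌊21065/252⌋ = 84 − 83 = 1

111111101111111110111111111011111111101111111110111111111011111111101111111110111111111011111


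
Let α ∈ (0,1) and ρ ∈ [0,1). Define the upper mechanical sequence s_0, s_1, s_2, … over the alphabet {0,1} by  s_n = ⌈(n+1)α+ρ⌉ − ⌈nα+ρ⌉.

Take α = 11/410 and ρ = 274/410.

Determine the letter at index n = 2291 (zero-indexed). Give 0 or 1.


(n+1)α + ρ = (2292·11 + 274) / 410 = 25486/410
nα + ρ     = (2291·11 + 274) / 410 = 25475/410
⌈25486/410⌉ = 63,  ⌈25475/410⌉ = 63
s_{2291} = 63 − 63 = 0

0


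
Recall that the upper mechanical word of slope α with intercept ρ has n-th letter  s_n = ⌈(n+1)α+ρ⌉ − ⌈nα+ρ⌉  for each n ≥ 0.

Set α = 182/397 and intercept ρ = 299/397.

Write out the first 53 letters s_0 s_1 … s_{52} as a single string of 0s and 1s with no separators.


10101001010101010100101010101001010101010100101010101

n=0: ⌈(1·182+299)/397⌉ − ⌈(0·182+299)/397⌉ = ⌈481/397⌉ − ⌈299/397⌉ = 2 − 1 = 1
n=1: ⌈(2·182+299)/397⌉ − ⌈(1·182+299)/397⌉ = ⌈663/397⌉ − ⌈481/397⌉ = 2 − 2 = 0
n=2: ⌈(3·182+299)/397⌉ − ⌈(2·182+299)/397⌉ = ⌈845/397⌉ − ⌈663/397⌉ = 3 − 2 = 1
n=3: ⌈(4·182+299)/397⌉ − ⌈(3·182+299)/397⌉ = ⌈1027/397⌉ − ⌈845/397⌉ = 3 − 3 = 0
n=4: ⌈(5·182+299)/397⌉ − ⌈(4·182+299)/397⌉ = ⌈1209/397⌉ − ⌈1027/397⌉ = 4 − 3 = 1
n=5: ⌈(6·182+299)/397⌉ − ⌈(5·182+299)/397⌉ = ⌈1391/397⌉ − ⌈1209/397⌉ = 4 − 4 = 0
n=6: ⌈(7·182+299)/397⌉ − ⌈(6·182+299)/397⌉ = ⌈1573/397⌉ − ⌈1391/397⌉ = 4 − 4 = 0
n=7: ⌈(8·182+299)/397⌉ − ⌈(7·182+299)/397⌉ = ⌈1755/397⌉ − ⌈1573/397⌉ = 5 − 4 = 1
n=8: ⌈(9·182+299)/397⌉ − ⌈(8·182+299)/397⌉ = ⌈1937/397⌉ − ⌈1755/397⌉ = 5 − 5 = 0
n=9: ⌈(10·182+299)/397⌉ − ⌈(9·182+299)/397⌉ = ⌈2119/397⌉ − ⌈1937/397⌉ = 6 − 5 = 1
n=10: ⌈(11·182+299)/397⌉ − ⌈(10·182+299)/397⌉ = ⌈2301/397⌉ − ⌈2119/397⌉ = 6 − 6 = 0
n=11: ⌈(12·182+299)/397⌉ − ⌈(11·182+299)/397⌉ = ⌈2483/397⌉ − ⌈2301/397⌉ = 7 − 6 = 1
n=12: ⌈(13·182+299)/397⌉ − ⌈(12·182+299)/397⌉ = ⌈2665/397⌉ − ⌈2483/397⌉ = 7 − 7 = 0
n=13: ⌈(14·182+299)/397⌉ − ⌈(13·182+299)/397⌉ = ⌈2847/397⌉ − ⌈2665/397⌉ = 8 − 7 = 1
n=14: ⌈(15·182+299)/397⌉ − ⌈(14·182+299)/397⌉ = ⌈3029/397⌉ − ⌈2847/397⌉ = 8 − 8 = 0
n=15: ⌈(16·182+299)/397⌉ − ⌈(15·182+299)/397⌉ = ⌈3211/397⌉ − ⌈3029/397⌉ = 9 − 8 = 1
n=16: ⌈(17·182+299)/397⌉ − ⌈(16·182+299)/397⌉ = ⌈3393/397⌉ − ⌈3211/397⌉ = 9 − 9 = 0
n=17: ⌈(18·182+299)/397⌉ − ⌈(17·182+299)/397⌉ = ⌈3575/397⌉ − ⌈3393/397⌉ = 10 − 9 = 1
n=18: ⌈(19·182+299)/397⌉ − ⌈(18·182+299)/397⌉ = ⌈3757/397⌉ − ⌈3575/397⌉ = 10 − 10 = 0
n=19: ⌈(20·182+299)/397⌉ − ⌈(19·182+299)/397⌉ = ⌈3939/397⌉ − ⌈3757/397⌉ = 10 − 10 = 0
n=20: ⌈(21·182+299)/397⌉ − ⌈(20·182+299)/397⌉ = ⌈4121/397⌉ − ⌈3939/397⌉ = 11 − 10 = 1
n=21: ⌈(22·182+299)/397⌉ − ⌈(21·182+299)/397⌉ = ⌈4303/397⌉ − ⌈4121/397⌉ = 11 − 11 = 0
n=22: ⌈(23·182+299)/397⌉ − ⌈(22·182+299)/397⌉ = ⌈4485/397⌉ − ⌈4303/397⌉ = 12 − 11 = 1
n=23: ⌈(24·182+299)/397⌉ − ⌈(23·182+299)/397⌉ = ⌈4667/397⌉ − ⌈4485/397⌉ = 12 − 12 = 0
n=24: ⌈(25·182+299)/397⌉ − ⌈(24·182+299)/397⌉ = ⌈4849/397⌉ − ⌈4667/397⌉ = 13 − 12 = 1
n=25: ⌈(26·182+299)/397⌉ − ⌈(25·182+299)/397⌉ = ⌈5031/397⌉ − ⌈4849/397⌉ = 13 − 13 = 0
n=26: ⌈(27·182+299)/397⌉ − ⌈(26·182+299)/397⌉ = ⌈5213/397⌉ − ⌈5031/397⌉ = 14 − 13 = 1
n=27: ⌈(28·182+299)/397⌉ − ⌈(27·182+299)/397⌉ = ⌈5395/397⌉ − ⌈5213/397⌉ = 14 − 14 = 0
n=28: ⌈(29·182+299)/397⌉ − ⌈(28·182+299)/397⌉ = ⌈5577/397⌉ − ⌈5395/397⌉ = 15 − 14 = 1
n=29: ⌈(30·182+299)/397⌉ − ⌈(29·182+299)/397⌉ = ⌈5759/397⌉ − ⌈5577/397⌉ = 15 − 15 = 0
n=30: ⌈(31·182+299)/397⌉ − ⌈(30·182+299)/397⌉ = ⌈5941/397⌉ − ⌈5759/397⌉ = 15 − 15 = 0
n=31: ⌈(32·182+299)/397⌉ − ⌈(31·182+299)/397⌉ = ⌈6123/397⌉ − ⌈5941/397⌉ = 16 − 15 = 1
n=32: ⌈(33·182+299)/397⌉ − ⌈(32·182+299)/397⌉ = ⌈6305/397⌉ − ⌈6123/397⌉ = 16 − 16 = 0
n=33: ⌈(34·182+299)/397⌉ − ⌈(33·182+299)/397⌉ = ⌈6487/397⌉ − ⌈6305/397⌉ = 17 − 16 = 1
n=34: ⌈(35·182+299)/397⌉ − ⌈(34·182+299)/397⌉ = ⌈6669/397⌉ − ⌈6487/397⌉ = 17 − 17 = 0
n=35: ⌈(36·182+299)/397⌉ − ⌈(35·182+299)/397⌉ = ⌈6851/397⌉ − ⌈6669/397⌉ = 18 − 17 = 1
n=36: ⌈(37·182+299)/397⌉ − ⌈(36·182+299)/397⌉ = ⌈7033/397⌉ − ⌈6851/397⌉ = 18 − 18 = 0
n=37: ⌈(38·182+299)/397⌉ − ⌈(37·182+299)/397⌉ = ⌈7215/397⌉ − ⌈7033/397⌉ = 19 − 18 = 1
n=38: ⌈(39·182+299)/397⌉ − ⌈(38·182+299)/397⌉ = ⌈7397/397⌉ − ⌈7215/397⌉ = 19 − 19 = 0
n=39: ⌈(40·182+299)/397⌉ − ⌈(39·182+299)/397⌉ = ⌈7579/397⌉ − ⌈7397/397⌉ = 20 − 19 = 1
n=40: ⌈(41·182+299)/397⌉ − ⌈(40·182+299)/397⌉ = ⌈7761/397⌉ − ⌈7579/397⌉ = 20 − 20 = 0
n=41: ⌈(42·182+299)/397⌉ − ⌈(41·182+299)/397⌉ = ⌈7943/397⌉ − ⌈7761/397⌉ = 21 − 20 = 1
n=42: ⌈(43·182+299)/397⌉ − ⌈(42·182+299)/397⌉ = ⌈8125/397⌉ − ⌈7943/397⌉ = 21 − 21 = 0
n=43: ⌈(44·182+299)/397⌉ − ⌈(43·182+299)/397⌉ = ⌈8307/397⌉ − ⌈8125/397⌉ = 21 − 21 = 0
n=44: ⌈(45·182+299)/397⌉ − ⌈(44·182+299)/397⌉ = ⌈8489/397⌉ − ⌈8307/397⌉ = 22 − 21 = 1
n=45: ⌈(46·182+299)/397⌉ − ⌈(45·182+299)/397⌉ = ⌈8671/397⌉ − ⌈8489/397⌉ = 22 − 22 = 0
n=46: ⌈(47·182+299)/397⌉ − ⌈(46·182+299)/397⌉ = ⌈8853/397⌉ − ⌈8671/397⌉ = 23 − 22 = 1
n=47: ⌈(48·182+299)/397⌉ − ⌈(47·182+299)/397⌉ = ⌈9035/397⌉ − ⌈8853/397⌉ = 23 − 23 = 0
n=48: ⌈(49·182+299)/397⌉ − ⌈(48·182+299)/397⌉ = ⌈9217/397⌉ − ⌈9035/397⌉ = 24 − 23 = 1
n=49: ⌈(50·182+299)/397⌉ − ⌈(49·182+299)/397⌉ = ⌈9399/397⌉ − ⌈9217/397⌉ = 24 − 24 = 0
n=50: ⌈(51·182+299)/397⌉ − ⌈(50·182+299)/397⌉ = ⌈9581/397⌉ − ⌈9399/397⌉ = 25 − 24 = 1
n=51: ⌈(52·182+299)/397⌉ − ⌈(51·182+299)/397⌉ = ⌈9763/397⌉ − ⌈9581/397⌉ = 25 − 25 = 0
n=52: ⌈(53·182+299)/397⌉ − ⌈(52·182+299)/397⌉ = ⌈9945/397⌉ − ⌈9763/397⌉ = 26 − 25 = 1


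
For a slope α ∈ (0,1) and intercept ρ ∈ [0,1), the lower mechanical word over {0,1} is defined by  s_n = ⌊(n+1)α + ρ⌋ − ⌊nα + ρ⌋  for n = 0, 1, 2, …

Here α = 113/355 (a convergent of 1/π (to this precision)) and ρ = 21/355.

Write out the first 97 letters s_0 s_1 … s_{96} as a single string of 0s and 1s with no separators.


0010001001001001001001001000100100100100100100100010010010010010010010001001001001001001001000100

n=0: ⌊(1·113+21)/355⌋ − ⌊(0·113+21)/355⌋ = ⌊134/355⌋ − ⌊21/355⌋ = 0 − 0 = 0
n=1: ⌊(2·113+21)/355⌋ − ⌊(1·113+21)/355⌋ = ⌊247/355⌋ − ⌊134/355⌋ = 0 − 0 = 0
n=2: ⌊(3·113+21)/355⌋ − ⌊(2·113+21)/355⌋ = ⌊360/355⌋ − ⌊247/355⌋ = 1 − 0 = 1
n=3: ⌊(4·113+21)/355⌋ − ⌊(3·113+21)/355⌋ = ⌊473/355⌋ − ⌊360/355⌋ = 1 − 1 = 0
n=4: ⌊(5·113+21)/355⌋ − ⌊(4·113+21)/355⌋ = ⌊586/355⌋ − ⌊473/355⌋ = 1 − 1 = 0
n=5: ⌊(6·113+21)/355⌋ − ⌊(5·113+21)/355⌋ = ⌊699/355⌋ − ⌊586/355⌋ = 1 − 1 = 0
n=6: ⌊(7·113+21)/355⌋ − ⌊(6·113+21)/355⌋ = ⌊812/355⌋ − ⌊699/355⌋ = 2 − 1 = 1
n=7: ⌊(8·113+21)/355⌋ − ⌊(7·113+21)/355⌋ = ⌊925/355⌋ − ⌊812/355⌋ = 2 − 2 = 0
n=8: ⌊(9·113+21)/355⌋ − ⌊(8·113+21)/355⌋ = ⌊1038/355⌋ − ⌊925/355⌋ = 2 − 2 = 0
n=9: ⌊(10·113+21)/355⌋ − ⌊(9·113+21)/355⌋ = ⌊1151/355⌋ − ⌊1038/355⌋ = 3 − 2 = 1
n=10: ⌊(11·113+21)/355⌋ − ⌊(10·113+21)/355⌋ = ⌊1264/355⌋ − ⌊1151/355⌋ = 3 − 3 = 0
n=11: ⌊(12·113+21)/355⌋ − ⌊(11·113+21)/355⌋ = ⌊1377/355⌋ − ⌊1264/355⌋ = 3 − 3 = 0
n=12: ⌊(13·113+21)/355⌋ − ⌊(12·113+21)/355⌋ = ⌊1490/355⌋ − ⌊1377/355⌋ = 4 − 3 = 1
n=13: ⌊(14·113+21)/355⌋ − ⌊(13·113+21)/355⌋ = ⌊1603/355⌋ − ⌊1490/355⌋ = 4 − 4 = 0
n=14: ⌊(15·113+21)/355⌋ − ⌊(14·113+21)/355⌋ = ⌊1716/355⌋ − ⌊1603/355⌋ = 4 − 4 = 0
n=15: ⌊(16·113+21)/355⌋ − ⌊(15·113+21)/355⌋ = ⌊1829/355⌋ − ⌊1716/355⌋ = 5 − 4 = 1
n=16: ⌊(17·113+21)/355⌋ − ⌊(16·113+21)/355⌋ = ⌊1942/355⌋ − ⌊1829/355⌋ = 5 − 5 = 0
n=17: ⌊(18·113+21)/355⌋ − ⌊(17·113+21)/355⌋ = ⌊2055/355⌋ − ⌊1942/355⌋ = 5 − 5 = 0
n=18: ⌊(19·113+21)/355⌋ − ⌊(18·113+21)/355⌋ = ⌊2168/355⌋ − ⌊2055/355⌋ = 6 − 5 = 1
n=19: ⌊(20·113+21)/355⌋ − ⌊(19·113+21)/355⌋ = ⌊2281/355⌋ − ⌊2168/355⌋ = 6 − 6 = 0
n=20: ⌊(21·113+21)/355⌋ − ⌊(20·113+21)/355⌋ = ⌊2394/355⌋ − ⌊2281/355⌋ = 6 − 6 = 0
n=21: ⌊(22·113+21)/355⌋ − ⌊(21·113+21)/355⌋ = ⌊2507/355⌋ − ⌊2394/355⌋ = 7 − 6 = 1
n=22: ⌊(23·113+21)/355⌋ − ⌊(22·113+21)/355⌋ = ⌊2620/355⌋ − ⌊2507/355⌋ = 7 − 7 = 0
n=23: ⌊(24·113+21)/355⌋ − ⌊(23·113+21)/355⌋ = ⌊2733/355⌋ − ⌊2620/355⌋ = 7 − 7 = 0
n=24: ⌊(25·113+21)/355⌋ − ⌊(24·113+21)/355⌋ = ⌊2846/355⌋ − ⌊2733/355⌋ = 8 − 7 = 1
n=25: ⌊(26·113+21)/355⌋ − ⌊(25·113+21)/355⌋ = ⌊2959/355⌋ − ⌊2846/355⌋ = 8 − 8 = 0
n=26: ⌊(27·113+21)/355⌋ − ⌊(26·113+21)/355⌋ = ⌊3072/355⌋ − ⌊2959/355⌋ = 8 − 8 = 0
n=27: ⌊(28·113+21)/355⌋ − ⌊(27·113+21)/355⌋ = ⌊3185/355⌋ − ⌊3072/355⌋ = 8 − 8 = 0
n=28: ⌊(29·113+21)/355⌋ − ⌊(28·113+21)/355⌋ = ⌊3298/355⌋ − ⌊3185/355⌋ = 9 − 8 = 1
n=29: ⌊(30·113+21)/355⌋ − ⌊(29·113+21)/355⌋ = ⌊3411/355⌋ − ⌊3298/355⌋ = 9 − 9 = 0
n=30: ⌊(31·113+21)/355⌋ − ⌊(30·113+21)/355⌋ = ⌊3524/355⌋ − ⌊3411/355⌋ = 9 − 9 = 0
n=31: ⌊(32·113+21)/355⌋ − ⌊(31·113+21)/355⌋ = ⌊3637/355⌋ − ⌊3524/355⌋ = 10 − 9 = 1
n=32: ⌊(33·113+21)/355⌋ − ⌊(32·113+21)/355⌋ = ⌊3750/355⌋ − ⌊3637/355⌋ = 10 − 10 = 0
n=33: ⌊(34·113+21)/355⌋ − ⌊(33·113+21)/355⌋ = ⌊3863/355⌋ − ⌊3750/355⌋ = 10 − 10 = 0
n=34: ⌊(35·113+21)/355⌋ − ⌊(34·113+21)/355⌋ = ⌊3976/355⌋ − ⌊3863/355⌋ = 11 − 10 = 1
n=35: ⌊(36·113+21)/355⌋ − ⌊(35·113+21)/355⌋ = ⌊4089/355⌋ − ⌊3976/355⌋ = 11 − 11 = 0
n=36: ⌊(37·113+21)/355⌋ − ⌊(36·113+21)/355⌋ = ⌊4202/355⌋ − ⌊4089/355⌋ = 11 − 11 = 0
n=37: ⌊(38·113+21)/355⌋ − ⌊(37·113+21)/355⌋ = ⌊4315/355⌋ − ⌊4202/355⌋ = 12 − 11 = 1
n=38: ⌊(39·113+21)/355⌋ − ⌊(38·113+21)/355⌋ = ⌊4428/355⌋ − ⌊4315/355⌋ = 12 − 12 = 0
n=39: ⌊(40·113+21)/355⌋ − ⌊(39·113+21)/355⌋ = ⌊4541/355⌋ − ⌊4428/355⌋ = 12 − 12 = 0
n=40: ⌊(41·113+21)/355⌋ − ⌊(40·113+21)/355⌋ = ⌊4654/355⌋ − ⌊4541/355⌋ = 13 − 12 = 1
n=41: ⌊(42·113+21)/355⌋ − ⌊(41·113+21)/355⌋ = ⌊4767/355⌋ − ⌊4654/355⌋ = 13 − 13 = 0
n=42: ⌊(43·113+21)/355⌋ − ⌊(42·113+21)/355⌋ = ⌊4880/355⌋ − ⌊4767/355⌋ = 13 − 13 = 0
n=43: ⌊(44·113+21)/355⌋ − ⌊(43·113+21)/355⌋ = ⌊4993/355⌋ − ⌊4880/355⌋ = 14 − 13 = 1
n=44: ⌊(45·113+21)/355⌋ − ⌊(44·113+21)/355⌋ = ⌊5106/355⌋ − ⌊4993/355⌋ = 14 − 14 = 0
n=45: ⌊(46·113+21)/355⌋ − ⌊(45·113+21)/355⌋ = ⌊5219/355⌋ − ⌊5106/355⌋ = 14 − 14 = 0
n=46: ⌊(47·113+21)/355⌋ − ⌊(46·113+21)/355⌋ = ⌊5332/355⌋ − ⌊5219/355⌋ = 15 − 14 = 1
n=47: ⌊(48·113+21)/355⌋ − ⌊(47·113+21)/355⌋ = ⌊5445/355⌋ − ⌊5332/355⌋ = 15 − 15 = 0
n=48: ⌊(49·113+21)/355⌋ − ⌊(48·113+21)/355⌋ = ⌊5558/355⌋ − ⌊5445/355⌋ = 15 − 15 = 0
n=49: ⌊(50·113+21)/355⌋ − ⌊(49·113+21)/355⌋ = ⌊5671/355⌋ − ⌊5558/355⌋ = 15 − 15 = 0
n=50: ⌊(51·113+21)/355⌋ − ⌊(50·113+21)/355⌋ = ⌊5784/355⌋ − ⌊5671/355⌋ = 16 − 15 = 1
n=51: ⌊(52·113+21)/355⌋ − ⌊(51·113+21)/355⌋ = ⌊5897/355⌋ − ⌊5784/355⌋ = 16 − 16 = 0
n=52: ⌊(53·113+21)/355⌋ − ⌊(52·113+21)/355⌋ = ⌊6010/355⌋ − ⌊5897/355⌋ = 16 − 16 = 0
n=53: ⌊(54·113+21)/355⌋ − ⌊(53·113+21)/355⌋ = ⌊6123/355⌋ − ⌊6010/355⌋ = 17 − 16 = 1
n=54: ⌊(55·113+21)/355⌋ − ⌊(54·113+21)/355⌋ = ⌊6236/355⌋ − ⌊6123/355⌋ = 17 − 17 = 0
n=55: ⌊(56·113+21)/355⌋ − ⌊(55·113+21)/355⌋ = ⌊6349/355⌋ − ⌊6236/355⌋ = 17 − 17 = 0
n=56: ⌊(57·113+21)/355⌋ − ⌊(56·113+21)/355⌋ = ⌊6462/355⌋ − ⌊6349/355⌋ = 18 − 17 = 1
n=57: ⌊(58·113+21)/355⌋ − ⌊(57·113+21)/355⌋ = ⌊6575/355⌋ − ⌊6462/355⌋ = 18 − 18 = 0
n=58: ⌊(59·113+21)/355⌋ − ⌊(58·113+21)/355⌋ = ⌊6688/355⌋ − ⌊6575/355⌋ = 18 − 18 = 0
n=59: ⌊(60·113+21)/355⌋ − ⌊(59·113+21)/355⌋ = ⌊6801/355⌋ − ⌊6688/355⌋ = 19 − 18 = 1
n=60: ⌊(61·113+21)/355⌋ − ⌊(60·113+21)/355⌋ = ⌊6914/355⌋ − ⌊6801/355⌋ = 19 − 19 = 0
n=61: ⌊(62·113+21)/355⌋ − ⌊(61·113+21)/355⌋ = ⌊7027/355⌋ − ⌊6914/355⌋ = 19 − 19 = 0
n=62: ⌊(63·113+21)/355⌋ − ⌊(62·113+21)/355⌋ = ⌊7140/355⌋ − ⌊7027/355⌋ = 20 − 19 = 1
n=63: ⌊(64·113+21)/355⌋ − ⌊(63·113+21)/355⌋ = ⌊7253/355⌋ − ⌊7140/355⌋ = 20 − 20 = 0
n=64: ⌊(65·113+21)/355⌋ − ⌊(64·113+21)/355⌋ = ⌊7366/355⌋ − ⌊7253/355⌋ = 20 − 20 = 0
n=65: ⌊(66·113+21)/355⌋ − ⌊(65·113+21)/355⌋ = ⌊7479/355⌋ − ⌊7366/355⌋ = 21 − 20 = 1
n=66: ⌊(67·113+21)/355⌋ − ⌊(66·113+21)/355⌋ = ⌊7592/355⌋ − ⌊7479/355⌋ = 21 − 21 = 0
n=67: ⌊(68·113+21)/355⌋ − ⌊(67·113+21)/355⌋ = ⌊7705/355⌋ − ⌊7592/355⌋ = 21 − 21 = 0
n=68: ⌊(69·113+21)/355⌋ − ⌊(68·113+21)/355⌋ = ⌊7818/355⌋ − ⌊7705/355⌋ = 22 − 21 = 1
n=69: ⌊(70·113+21)/355⌋ − ⌊(69·113+21)/355⌋ = ⌊7931/355⌋ − ⌊7818/355⌋ = 22 − 22 = 0
n=70: ⌊(71·113+21)/355⌋ − ⌊(70·113+21)/355⌋ = ⌊8044/355⌋ − ⌊7931/355⌋ = 22 − 22 = 0
n=71: ⌊(72·113+21)/355⌋ − ⌊(71·113+21)/355⌋ = ⌊8157/355⌋ − ⌊8044/355⌋ = 22 − 22 = 0
n=72: ⌊(73·113+21)/355⌋ − ⌊(72·113+21)/355⌋ = ⌊8270/355⌋ − ⌊8157/355⌋ = 23 − 22 = 1
n=73: ⌊(74·113+21)/355⌋ − ⌊(73·113+21)/355⌋ = ⌊8383/355⌋ − ⌊8270/355⌋ = 23 − 23 = 0
n=74: ⌊(75·113+21)/355⌋ − ⌊(74·113+21)/355⌋ = ⌊8496/355⌋ − ⌊8383/355⌋ = 23 − 23 = 0
n=75: ⌊(76·113+21)/355⌋ − ⌊(75·113+21)/355⌋ = ⌊8609/355⌋ − ⌊8496/355⌋ = 24 − 23 = 1
n=76: ⌊(77·113+21)/355⌋ − ⌊(76·113+21)/355⌋ = ⌊8722/355⌋ − ⌊8609/355⌋ = 24 − 24 = 0
n=77: ⌊(78·113+21)/355⌋ − ⌊(77·113+21)/355⌋ = ⌊8835/355⌋ − ⌊8722/355⌋ = 24 − 24 = 0
n=78: ⌊(79·113+21)/355⌋ − ⌊(78·113+21)/355⌋ = ⌊8948/355⌋ − ⌊8835/355⌋ = 25 − 24 = 1
n=79: ⌊(80·113+21)/355⌋ − ⌊(79·113+21)/355⌋ = ⌊9061/355⌋ − ⌊8948/355⌋ = 25 − 25 = 0
n=80: ⌊(81·113+21)/355⌋ − ⌊(80·113+21)/355⌋ = ⌊9174/355⌋ − ⌊9061/355⌋ = 25 − 25 = 0
n=81: ⌊(82·113+21)/355⌋ − ⌊(81·113+21)/355⌋ = ⌊9287/355⌋ − ⌊9174/355⌋ = 26 − 25 = 1
n=82: ⌊(83·113+21)/355⌋ − ⌊(82·113+21)/355⌋ = ⌊9400/355⌋ − ⌊9287/355⌋ = 26 − 26 = 0
n=83: ⌊(84·113+21)/355⌋ − ⌊(83·113+21)/355⌋ = ⌊9513/355⌋ − ⌊9400/355⌋ = 26 − 26 = 0
n=84: ⌊(85·113+21)/355⌋ − ⌊(84·113+21)/355⌋ = ⌊9626/355⌋ − ⌊9513/355⌋ = 27 − 26 = 1
n=85: ⌊(86·113+21)/355⌋ − ⌊(85·113+21)/355⌋ = ⌊9739/355⌋ − ⌊9626/355⌋ = 27 − 27 = 0
n=86: ⌊(87·113+21)/355⌋ − ⌊(86·113+21)/355⌋ = ⌊9852/355⌋ − ⌊9739/355⌋ = 27 − 27 = 0
n=87: ⌊(88·113+21)/355⌋ − ⌊(87·113+21)/355⌋ = ⌊9965/355⌋ − ⌊9852/355⌋ = 28 − 27 = 1
n=88: ⌊(89·113+21)/355⌋ − ⌊(88·113+21)/355⌋ = ⌊10078/355⌋ − ⌊9965/355⌋ = 28 − 28 = 0
n=89: ⌊(90·113+21)/355⌋ − ⌊(89·113+21)/355⌋ = ⌊10191/355⌋ − ⌊10078/355⌋ = 28 − 28 = 0
n=90: ⌊(91·113+21)/355⌋ − ⌊(90·113+21)/355⌋ = ⌊10304/355⌋ − ⌊10191/355⌋ = 29 − 28 = 1
n=91: ⌊(92·113+21)/355⌋ − ⌊(91·113+21)/355⌋ = ⌊10417/355⌋ − ⌊10304/355⌋ = 29 − 29 = 0
n=92: ⌊(93·113+21)/355⌋ − ⌊(92·113+21)/355⌋ = ⌊10530/355⌋ − ⌊10417/355⌋ = 29 − 29 = 0
n=93: ⌊(94·113+21)/355⌋ − ⌊(93·113+21)/355⌋ = ⌊10643/355⌋ − ⌊10530/355⌋ = 29 − 29 = 0
n=94: ⌊(95·113+21)/355⌋ − ⌊(94·113+21)/355⌋ = ⌊10756/355⌋ − ⌊10643/355⌋ = 30 − 29 = 1
n=95: ⌊(96·113+21)/355⌋ − ⌊(95·113+21)/355⌋ = ⌊10869/355⌋ − ⌊10756/355⌋ = 30 − 30 = 0
n=96: ⌊(97·113+21)/355⌋ − ⌊(96·113+21)/355⌋ = ⌊10982/355⌋ − ⌊10869/355⌋ = 30 − 30 = 0


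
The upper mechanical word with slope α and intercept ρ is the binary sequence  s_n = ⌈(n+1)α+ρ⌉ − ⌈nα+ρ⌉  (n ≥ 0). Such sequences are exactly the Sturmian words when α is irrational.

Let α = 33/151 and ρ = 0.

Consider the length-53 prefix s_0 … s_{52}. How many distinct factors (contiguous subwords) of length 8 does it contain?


t_n = ⌈(n·33)/151⌉ for n = 0 … 53:
  n=0…9: ⌈0/151⌉=0 ⌈33/151⌉=1 ⌈66/151⌉=1 ⌈99/151⌉=1 ⌈132/151⌉=1 ⌈165/151⌉=2 ⌈198/151⌉=2 ⌈231/151⌉=2 ⌈264/151⌉=2 ⌈297/151⌉=2
  n=10…19: ⌈330/151⌉=3 ⌈363/151⌉=3 ⌈396/151⌉=3 ⌈429/151⌉=3 ⌈462/151⌉=4 ⌈495/151⌉=4 ⌈528/151⌉=4 ⌈561/151⌉=4 ⌈594/151⌉=4 ⌈627/151⌉=5
  n=20…29: ⌈660/151⌉=5 ⌈693/151⌉=5 ⌈726/151⌉=5 ⌈759/151⌉=6 ⌈792/151⌉=6 ⌈825/151⌉=6 ⌈858/151⌉=6 ⌈891/151⌉=6 ⌈924/151⌉=7 ⌈957/151⌉=7
  n=30…39: ⌈990/151⌉=7 ⌈1023/151⌉=7 ⌈1056/151⌉=7 ⌈1089/151⌉=8 ⌈1122/151⌉=8 ⌈1155/151⌉=8 ⌈1188/151⌉=8 ⌈1221/151⌉=9 ⌈1254/151⌉=9 ⌈1287/151⌉=9
  n=40…49: ⌈1320/151⌉=9 ⌈1353/151⌉=9 ⌈1386/151⌉=10 ⌈1419/151⌉=10 ⌈1452/151⌉=10 ⌈1485/151⌉=10 ⌈1518/151⌉=11 ⌈1551/151⌉=11 ⌈1584/151⌉=11 ⌈1617/151⌉=11
  n=50…53: ⌈1650/151⌉=11 ⌈1683/151⌉=12 ⌈1716/151⌉=12 ⌈1749/151⌉=12
s_n = t_(n+1) − t_n for n = 0 … 52 gives
prefix = 10001000010001000010001000010000100010000100010000100
slide a length-8 window over [0..7] … [45..52] (46 windows); first occurrence of each distinct factor:
  [  0..  7] 10001000
  [  1..  8] 00010000
  [  2..  9] 00100001
  [  3.. 10] 01000010
  [  4.. 11] 10000100
  [  5.. 12] 00001000
  [  6.. 13] 00010001
  [  7.. 14] 00100010
  [  8.. 15] 01000100
  (the other 37 windows repeat one of these)
distinct factors: {00001000, 00010000, 00010001, 00100001, 00100010, 01000010, 01000100, 10000100, 10001000}
count = 9  (Sturmian bound for length 8 is 9)

9


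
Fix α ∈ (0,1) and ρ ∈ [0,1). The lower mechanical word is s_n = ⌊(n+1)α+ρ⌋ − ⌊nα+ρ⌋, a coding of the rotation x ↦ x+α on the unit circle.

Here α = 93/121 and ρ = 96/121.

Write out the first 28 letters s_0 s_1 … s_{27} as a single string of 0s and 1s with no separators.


n=0: ⌊(1·93+96)/121⌋ − ⌊(0·93+96)/121⌋ = ⌊189/121⌋ − ⌊96/121⌋ = 1 − 0 = 1
n=1: ⌊(2·93+96)/121⌋ − ⌊(1·93+96)/121⌋ = ⌊282/121⌋ − ⌊189/121⌋ = 2 − 1 = 1
n=2: ⌊(3·93+96)/121⌋ − ⌊(2·93+96)/121⌋ = ⌊375/121⌋ − ⌊282/121⌋ = 3 − 2 = 1
n=3: ⌊(4·93+96)/121⌋ − ⌊(3·93+96)/121⌋ = ⌊468/121⌋ − ⌊375/121⌋ = 3 − 3 = 0
n=4: ⌊(5·93+96)/121⌋ − ⌊(4·93+96)/121⌋ = ⌊561/121⌋ − ⌊468/121⌋ = 4 − 3 = 1
n=5: ⌊(6·93+96)/121⌋ − ⌊(5·93+96)/121⌋ = ⌊654/121⌋ − ⌊561/121⌋ = 5 − 4 = 1
n=6: ⌊(7·93+96)/121⌋ − ⌊(6·93+96)/121⌋ = ⌊747/121⌋ − ⌊654/121⌋ = 6 − 5 = 1
n=7: ⌊(8·93+96)/121⌋ − ⌊(7·93+96)/121⌋ = ⌊840/121⌋ − ⌊747/121⌋ = 6 − 6 = 0
n=8: ⌊(9·93+96)/121⌋ − ⌊(8·93+96)/121⌋ = ⌊933/121⌋ − ⌊840/121⌋ = 7 − 6 = 1
n=9: ⌊(10·93+96)/121⌋ − ⌊(9·93+96)/121⌋ = ⌊1026/121⌋ − ⌊933/121⌋ = 8 − 7 = 1
n=10: ⌊(11·93+96)/121⌋ − ⌊(10·93+96)/121⌋ = ⌊1119/121⌋ − ⌊1026/121⌋ = 9 − 8 = 1
n=11: ⌊(12·93+96)/121⌋ − ⌊(11·93+96)/121⌋ = ⌊1212/121⌋ − ⌊1119/121⌋ = 10 − 9 = 1
n=12: ⌊(13·93+96)/121⌋ − ⌊(12·93+96)/121⌋ = ⌊1305/121⌋ − ⌊1212/121⌋ = 10 − 10 = 0
n=13: ⌊(14·93+96)/121⌋ − ⌊(13·93+96)/121⌋ = ⌊1398/121⌋ − ⌊1305/121⌋ = 11 − 10 = 1
n=14: ⌊(15·93+96)/121⌋ − ⌊(14·93+96)/121⌋ = ⌊1491/121⌋ − ⌊1398/121⌋ = 12 − 11 = 1
n=15: ⌊(16·93+96)/121⌋ − ⌊(15·93+96)/121⌋ = ⌊1584/121⌋ − ⌊1491/121⌋ = 13 − 12 = 1
n=16: ⌊(17·93+96)/121⌋ − ⌊(16·93+96)/121⌋ = ⌊1677/121⌋ − ⌊1584/121⌋ = 13 − 13 = 0
n=17: ⌊(18·93+96)/121⌋ − ⌊(17·93+96)/121⌋ = ⌊1770/121⌋ − ⌊1677/121⌋ = 14 − 13 = 1
n=18: ⌊(19·93+96)/121⌋ − ⌊(18·93+96)/121⌋ = ⌊1863/121⌋ − ⌊1770/121⌋ = 15 − 14 = 1
n=19: ⌊(20·93+96)/121⌋ − ⌊(19·93+96)/121⌋ = ⌊1956/121⌋ − ⌊1863/121⌋ = 16 − 15 = 1
n=20: ⌊(21·93+96)/121⌋ − ⌊(20·93+96)/121⌋ = ⌊2049/121⌋ − ⌊1956/121⌋ = 16 − 16 = 0
n=21: ⌊(22·93+96)/121⌋ − ⌊(21·93+96)/121⌋ = ⌊2142/121⌋ − ⌊2049/121⌋ = 17 − 16 = 1
n=22: ⌊(23·93+96)/121⌋ − ⌊(22·93+96)/121⌋ = ⌊2235/121⌋ − ⌊2142/121⌋ = 18 − 17 = 1
n=23: ⌊(24·93+96)/121⌋ − ⌊(23·93+96)/121⌋ = ⌊2328/121⌋ − ⌊2235/121⌋ = 19 − 18 = 1
n=24: ⌊(25·93+96)/121⌋ − ⌊(24·93+96)/121⌋ = ⌊2421/121⌋ − ⌊2328/121⌋ = 20 − 19 = 1
n=25: ⌊(26·93+96)/121⌋ − ⌊(25·93+96)/121⌋ = ⌊2514/121⌋ − ⌊2421/121⌋ = 20 − 20 = 0
n=26: ⌊(27·93+96)/121⌋ − ⌊(26·93+96)/121⌋ = ⌊2607/121⌋ − ⌊2514/121⌋ = 21 − 20 = 1
n=27: ⌊(28·93+96)/121⌋ − ⌊(27·93+96)/121⌋ = ⌊2700/121⌋ − ⌊2607/121⌋ = 22 − 21 = 1

1110111011110111011101111011


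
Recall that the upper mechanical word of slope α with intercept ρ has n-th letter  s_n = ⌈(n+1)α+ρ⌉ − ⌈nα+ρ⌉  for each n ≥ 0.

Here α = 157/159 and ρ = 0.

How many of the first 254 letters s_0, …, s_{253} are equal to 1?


#1s = Σ_{n=0}^{253} s_n = Σ_{n=0}^{253} (⌈(n+1)α+ρ⌉ − ⌈nα+ρ⌉)
the sum telescopes: every ⌈nα+ρ⌉ with 0 < n < 254 appears once with + and once with −, leaving ⌈254α+ρ⌉ − ⌈0·α+ρ⌉
254α + ρ = (254·157) / 159 = 39878/159
ρ = 0/159
⌈39878/159⌉ = 251,  ⌈0/159⌉ = 0
#1s = 251 − 0 = 251

251


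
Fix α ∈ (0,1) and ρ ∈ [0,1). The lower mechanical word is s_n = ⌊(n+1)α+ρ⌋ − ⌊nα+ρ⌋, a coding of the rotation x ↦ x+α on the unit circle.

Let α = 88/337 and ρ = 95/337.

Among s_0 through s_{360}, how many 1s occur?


#1s = Σ_{n=0}^{360} s_n = Σ_{n=0}^{360} (⌊(n+1)α+ρ⌋ − ⌊nα+ρ⌋)
the sum telescopes: every ⌊nα+ρ⌋ with 0 < n < 361 appears once with + and once with −, leaving ⌊361α+ρ⌋ − ⌊0·α+ρ⌋
361α + ρ = (361·88 + 95) / 337 = 31863/337
ρ = 95/337
⌊31863/337⌋ = 94,  ⌊95/337⌋ = 0
#1s = 94 − 0 = 94

94


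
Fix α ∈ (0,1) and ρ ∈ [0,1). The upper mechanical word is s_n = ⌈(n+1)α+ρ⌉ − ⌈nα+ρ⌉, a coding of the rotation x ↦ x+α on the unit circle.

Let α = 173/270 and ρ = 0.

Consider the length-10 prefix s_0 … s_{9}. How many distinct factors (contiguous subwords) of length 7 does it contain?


t_n = ⌈(n·173)/270⌉ for n = 0 … 10:
  n=0…9: ⌈0/270⌉=0 ⌈173/270⌉=1 ⌈346/270⌉=2 ⌈519/270⌉=2 ⌈692/270⌉=3 ⌈865/270⌉=4 ⌈1038/270⌉=4 ⌈1211/270⌉=5 ⌈1384/270⌉=6 ⌈1557/270⌉=6
  n=10: ⌈1730/270⌉=7
s_n = t_(n+1) − t_n for n = 0 … 9 gives
prefix = 1101101101
slide a length-7 window over [0..6] … [3..9] (4 windows); first occurrence of each distinct factor:
  [  0..  6] 1101101
  [  1..  7] 1011011
  [  2..  8] 0110110
  (the other 1 window repeats one of these)
distinct factors: {0110110, 1011011, 1101101}
count = 3  (Sturmian bound for length 7 is 8)

3


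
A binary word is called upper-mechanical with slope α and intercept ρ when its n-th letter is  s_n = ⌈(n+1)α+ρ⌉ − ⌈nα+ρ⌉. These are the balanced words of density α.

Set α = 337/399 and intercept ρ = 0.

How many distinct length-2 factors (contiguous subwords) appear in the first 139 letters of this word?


t_n = ⌈(n·337)/399⌉ for n = 0 … 139:
  n=0…9: ⌈0/399⌉=0 ⌈337/399⌉=1 ⌈674/399⌉=2 ⌈1011/399⌉=3 ⌈1348/399⌉=4 ⌈1685/399⌉=5 ⌈2022/399⌉=6 ⌈2359/399⌉=6 ⌈2696/399⌉=7 ⌈3033/399⌉=8
  n=10…19: ⌈3370/399⌉=9 ⌈3707/399⌉=10 ⌈4044/399⌉=11 ⌈4381/399⌉=11 ⌈4718/399⌉=12 ⌈5055/399⌉=13 ⌈5392/399⌉=14 ⌈5729/399⌉=15 ⌈6066/399⌉=16 ⌈6403/399⌉=17
  n=20…29: ⌈6740/399⌉=17 ⌈7077/399⌉=18 ⌈7414/399⌉=19 ⌈7751/399⌉=20 ⌈8088/399⌉=21 ⌈8425/399⌉=22 ⌈8762/399⌉=22 ⌈9099/399⌉=23 ⌈9436/399⌉=24 ⌈9773/399⌉=25
  n=30…39: ⌈10110/399⌉=26 ⌈10447/399⌉=27 ⌈10784/399⌉=28 ⌈11121/399⌉=28 ⌈11458/399⌉=29 ⌈11795/399⌉=30 ⌈12132/399⌉=31 ⌈12469/399⌉=32 ⌈12806/399⌉=33 ⌈13143/399⌉=33
  n=40…49: ⌈13480/399⌉=34 ⌈13817/399⌉=35 ⌈14154/399⌉=36 ⌈14491/399⌉=37 ⌈14828/399⌉=38 ⌈15165/399⌉=39 ⌈15502/399⌉=39 ⌈15839/399⌉=40 ⌈16176/399⌉=41 ⌈16513/399⌉=42
  n=50…59: ⌈16850/399⌉=43 ⌈17187/399⌉=44 ⌈17524/399⌉=44 ⌈17861/399⌉=45 ⌈18198/399⌉=46 ⌈18535/399⌉=47 ⌈18872/399⌉=48 ⌈19209/399⌉=49 ⌈19546/399⌉=49 ⌈19883/399⌉=50
  n=60…69: ⌈20220/399⌉=51 ⌈20557/399⌉=52 ⌈20894/399⌉=53 ⌈21231/399⌉=54 ⌈21568/399⌉=55 ⌈21905/399⌉=55 ⌈22242/399⌉=56 ⌈22579/399⌉=57 ⌈22916/399⌉=58 ⌈23253/399⌉=59
  n=70…79: ⌈23590/399⌉=60 ⌈23927/399⌉=60 ⌈24264/399⌉=61 ⌈24601/399⌉=62 ⌈24938/399⌉=63 ⌈25275/399⌉=64 ⌈25612/399⌉=65 ⌈25949/399⌉=66 ⌈26286/399⌉=66 ⌈26623/399⌉=67
  n=80…89: ⌈26960/399⌉=68 ⌈27297/399⌉=69 ⌈27634/399⌉=70 ⌈27971/399⌉=71 ⌈28308/399⌉=71 ⌈28645/399⌉=72 ⌈28982/399⌉=73 ⌈29319/399⌉=74 ⌈29656/399⌉=75 ⌈29993/399⌉=76
  n=90…99: ⌈30330/399⌉=77 ⌈30667/399⌉=77 ⌈31004/399⌉=78 ⌈31341/399⌉=79 ⌈31678/399⌉=80 ⌈32015/399⌉=81 ⌈32352/399⌉=82 ⌈32689/399⌉=82 ⌈33026/399⌉=83 ⌈33363/399⌉=84
  n=100…109: ⌈33700/399⌉=85 ⌈34037/399⌉=86 ⌈34374/399⌉=87 ⌈34711/399⌉=87 ⌈35048/399⌉=88 ⌈35385/399⌉=89 ⌈35722/399⌉=90 ⌈36059/399⌉=91 ⌈36396/399⌉=92 ⌈36733/399⌉=93
  n=110…119: ⌈37070/399⌉=93 ⌈37407/399⌉=94 ⌈37744/399⌉=95 ⌈38081/399⌉=96 ⌈38418/399⌉=97 ⌈38755/399⌉=98 ⌈39092/399⌉=98 ⌈39429/399⌉=99 ⌈39766/399⌉=100 ⌈40103/399⌉=101
  n=120…129: ⌈40440/399⌉=102 ⌈40777/399⌉=103 ⌈41114/399⌉=104 ⌈41451/399⌉=104 ⌈41788/399⌉=105 ⌈42125/399⌉=106 ⌈42462/399⌉=107 ⌈42799/399⌉=108 ⌈43136/399⌉=109 ⌈43473/399⌉=109
  n=130…139: ⌈43810/399⌉=110 ⌈44147/399⌉=111 ⌈44484/399⌉=112 ⌈44821/399⌉=113 ⌈45158/399⌉=114 ⌈45495/399⌉=115 ⌈45832/399⌉=115 ⌈46169/399⌉=116 ⌈46506/399⌉=117 ⌈46843/399⌉=118
s_n = t_(n+1) − t_n for n = 0 … 138 gives
prefix = 1111110111110111111011111011111101111101111110111110111110111111011111011111101111101111110111110111110111111011111011111101111101111110111
slide a length-2 window over [0..1] … [137..138] (138 windows); first occurrence of each distinct factor:
  [  0..  1] 11
  [  5..  6] 10
  [  6..  7] 01
  (the other 135 windows repeat one of these)
distinct factors: {01, 10, 11}
count = 3  (Sturmian bound for length 2 is 3)

3
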